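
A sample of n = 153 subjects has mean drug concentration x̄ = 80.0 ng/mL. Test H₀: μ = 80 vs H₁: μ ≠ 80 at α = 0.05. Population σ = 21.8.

z = (x̄ - μ₀)/(σ/√n) = (80.0 - 80)/(21.8/√153) = 0.0. Critical value: ±1.96. Since |0.0| ≤ 1.96, Fail to reject H₀.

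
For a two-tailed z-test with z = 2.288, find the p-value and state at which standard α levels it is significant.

p = 2·P(Z > |2.288|) = 2·(1 - Φ(2.288)) ≈ 0.0221. Significant at α = 0.1; Significant at α = 0.05.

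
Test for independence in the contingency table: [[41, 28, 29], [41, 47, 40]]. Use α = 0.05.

χ² = 2.631. df = 2, critical = 5.991. Fail to reject H₀. No evidence of dependence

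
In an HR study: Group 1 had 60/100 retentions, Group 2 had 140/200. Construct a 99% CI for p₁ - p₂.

p̂₁ = 0.6, p̂₂ = 0.7. Difference = -0.1. CI = (-0.251, 0.051)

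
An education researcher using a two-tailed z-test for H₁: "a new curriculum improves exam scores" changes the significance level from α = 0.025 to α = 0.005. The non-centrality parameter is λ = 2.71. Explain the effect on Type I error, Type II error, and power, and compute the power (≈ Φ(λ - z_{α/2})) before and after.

Decreasing α from 0.025 to 0.005:
• Type I error rate decreases (α is the Type I rate by definition).
• Critical value moves from z_{α/2} = 2.241 to 2.807, so power = Φ(λ - z_{α/2}) goes from Φ(2.71 - 2.241) = 0.68 to Φ(2.71 - 2.807) = 0.461.
• Type II error rate β = 1 - power therefore increases (0.32 → 0.539).
Appropriate when false positives are costly — here, adopting a curriculum that gives no real benefit — disruption for nothing.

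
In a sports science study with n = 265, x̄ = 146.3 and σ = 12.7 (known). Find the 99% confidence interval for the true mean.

CI = x̄ ± z*(σ/√n) = 146.3 ± 2.576(12.7/√265) = 146.3 ± 2.01 = (144.29, 148.31)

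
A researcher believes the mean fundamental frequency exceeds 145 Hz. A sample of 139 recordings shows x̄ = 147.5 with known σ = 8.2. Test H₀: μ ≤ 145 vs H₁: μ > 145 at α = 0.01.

z = 3.594. Critical value: 2.33. Reject H₀.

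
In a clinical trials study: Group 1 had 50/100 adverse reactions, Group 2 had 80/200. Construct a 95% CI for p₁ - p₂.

p̂₁ = 0.5, p̂₂ = 0.4. Difference = 0.1. CI = (-0.019, 0.219)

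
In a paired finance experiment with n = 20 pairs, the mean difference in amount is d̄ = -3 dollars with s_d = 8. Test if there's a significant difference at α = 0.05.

t = d̄/(s_d/√n) = -3/(8/√20) = -1.677. df = 19, critical t = ±2.093. Fail to reject H₀.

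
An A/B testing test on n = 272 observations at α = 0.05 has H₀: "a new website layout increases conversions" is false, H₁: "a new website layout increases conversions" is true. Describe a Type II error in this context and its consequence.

Type II error: failing to reject H₀ when it is false — concluding that a new website layout increases conversions is not supported when in fact it is. Consequence: discarding a layout that would have improved conversions — lost revenue.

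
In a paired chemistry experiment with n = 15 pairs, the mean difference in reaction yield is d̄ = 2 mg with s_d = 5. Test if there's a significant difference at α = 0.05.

t = d̄/(s_d/√n) = 2/(5/√15) = 1.549. df = 14, critical t = ±2.145. Fail to reject H₀.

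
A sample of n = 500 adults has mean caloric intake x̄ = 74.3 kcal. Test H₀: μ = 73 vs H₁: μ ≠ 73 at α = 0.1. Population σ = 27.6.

z = (x̄ - μ₀)/(σ/√n) = (74.3 - 73)/(27.6/√500) = 1.053. Critical value: ±1.645. Since |1.053| ≤ 1.645, Fail to reject H₀.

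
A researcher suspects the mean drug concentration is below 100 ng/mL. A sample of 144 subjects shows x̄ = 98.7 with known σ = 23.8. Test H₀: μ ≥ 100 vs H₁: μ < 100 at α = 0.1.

z = -0.655. Critical value: -1.28. Fail to reject H₀.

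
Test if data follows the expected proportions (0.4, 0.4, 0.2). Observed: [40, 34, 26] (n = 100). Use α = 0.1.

Expected: [40.0, 40.0, 20.0]. χ² = 2.7. df = 2, critical = 4.605. Fail to reject H₀.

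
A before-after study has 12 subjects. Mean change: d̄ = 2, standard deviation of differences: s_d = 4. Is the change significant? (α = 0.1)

t = d̄/(s_d/√n) = 2/(4/√12) = 1.732. df = 11, critical t = ±1.796. Fail to reject H₀.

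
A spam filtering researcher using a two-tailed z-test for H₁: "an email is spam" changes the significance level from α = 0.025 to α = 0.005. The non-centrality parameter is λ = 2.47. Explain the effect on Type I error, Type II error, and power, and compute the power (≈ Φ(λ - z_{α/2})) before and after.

Decreasing α from 0.025 to 0.005:
• Type I error rate decreases (α is the Type I rate by definition).
• Critical value moves from z_{α/2} = 2.241 to 2.807, so power = Φ(λ - z_{α/2}) goes from Φ(2.47 - 2.241) = 0.591 to Φ(2.47 - 2.807) = 0.368.
• Type II error rate β = 1 - power therefore increases (0.409 → 0.632).
Appropriate when false positives are costly — here, a legitimate email is sent to the spam folder and the user misses it.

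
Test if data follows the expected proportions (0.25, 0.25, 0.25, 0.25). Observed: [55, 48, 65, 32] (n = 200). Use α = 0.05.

Expected: [50.0, 50.0, 50.0, 50.0]. χ² = 11.56. df = 3, critical = 7.815. Reject H₀.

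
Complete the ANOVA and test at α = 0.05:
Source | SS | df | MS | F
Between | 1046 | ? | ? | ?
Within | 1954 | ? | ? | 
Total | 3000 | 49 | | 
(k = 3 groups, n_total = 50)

df_between = 2, df_within = 47. MS_between = 523.0, MS_within = 41.57. F = 12.58, F_crit ≈ 3.195. Reject H₀.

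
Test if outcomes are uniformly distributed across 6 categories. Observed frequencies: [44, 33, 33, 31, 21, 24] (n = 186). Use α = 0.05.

Expected = 31 each. χ² = Σ(O-E)²/E = 10.516. df = 5, critical value = 11.07. Fail to reject H₀.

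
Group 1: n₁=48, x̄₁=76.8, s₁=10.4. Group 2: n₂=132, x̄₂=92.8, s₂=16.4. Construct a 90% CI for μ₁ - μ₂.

Difference = -16.0. SE = √(10.4²/48 + 16.4²/132) = 2.071. CI = (-19.41, -12.59)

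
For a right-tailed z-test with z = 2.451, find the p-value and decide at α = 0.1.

p = P(Z > 2.451) = 1 - Φ(2.451) ≈ 0.0071. Since p < 0.1, reject H₀ (significant) at α = 0.1.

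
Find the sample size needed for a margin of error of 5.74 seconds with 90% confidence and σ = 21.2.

n = (z*σ/E)² = (1.645×21.2/5.74)² = 36.9 → n = 37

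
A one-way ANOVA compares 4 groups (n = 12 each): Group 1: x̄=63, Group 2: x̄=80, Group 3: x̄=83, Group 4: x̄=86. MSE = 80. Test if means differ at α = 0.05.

Grand mean = 78.0. SS_between = 3816.0, MS_between = 1272.0. F = 15.9, F_crit ≈ 2.816. Reject H₀.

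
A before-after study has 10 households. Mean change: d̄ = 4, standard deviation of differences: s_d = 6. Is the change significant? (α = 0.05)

t = d̄/(s_d/√n) = 4/(6/√10) = 2.108. df = 9, critical t = ±2.262. Fail to reject H₀.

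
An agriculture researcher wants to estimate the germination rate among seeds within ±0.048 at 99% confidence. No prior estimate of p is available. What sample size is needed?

Conservative approach: use p = 0.5 (maximizes p(1-p) = 0.25). n = z²(0.25)/E² = 2.576²×0.25/0.048² = 720.03 → n = 721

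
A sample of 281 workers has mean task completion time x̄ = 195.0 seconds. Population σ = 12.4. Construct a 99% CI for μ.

CI = x̄ ± z*(σ/√n) = 195.0 ± 2.576(12.4/√281) = 195.0 ± 1.91 = (193.09, 196.91)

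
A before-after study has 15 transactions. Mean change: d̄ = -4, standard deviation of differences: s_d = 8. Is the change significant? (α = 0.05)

t = d̄/(s_d/√n) = -4/(8/√15) = -1.936. df = 14, critical t = ±2.145. Fail to reject H₀.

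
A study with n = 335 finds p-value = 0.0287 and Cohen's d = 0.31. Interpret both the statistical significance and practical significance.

Statistically significant (p = 0.0287 < 0.05). Cohen's d = 0.31 indicates a small effect size. Both statistical and practical significance should be considered.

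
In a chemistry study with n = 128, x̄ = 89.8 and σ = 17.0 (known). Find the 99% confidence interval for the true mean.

CI = x̄ ± z*(σ/√n) = 89.8 ± 2.576(17.0/√128) = 89.8 ± 3.87 = (85.93, 93.67)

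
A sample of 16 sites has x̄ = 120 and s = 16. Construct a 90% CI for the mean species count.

CI = x̄ ± t*(s/√n) = 120 ± 1.753(16/√16) = (112.99, 127.01)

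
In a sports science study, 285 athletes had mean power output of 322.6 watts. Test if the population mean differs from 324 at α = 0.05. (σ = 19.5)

z = (x̄ - μ₀)/(σ/√n) = (322.6 - 324)/(19.5/√285) = -1.212. Critical value: ±1.96. Since |-1.212| ≤ 1.96, Fail to reject H₀.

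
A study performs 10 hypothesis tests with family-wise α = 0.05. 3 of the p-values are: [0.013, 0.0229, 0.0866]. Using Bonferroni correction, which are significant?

Bonferroni α = 0.05/10 = 0.005. None of the given p-values are significant.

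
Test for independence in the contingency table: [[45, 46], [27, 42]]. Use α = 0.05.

χ² = 1.689. df = 1, critical = 3.841. Fail to reject H₀. No evidence of dependence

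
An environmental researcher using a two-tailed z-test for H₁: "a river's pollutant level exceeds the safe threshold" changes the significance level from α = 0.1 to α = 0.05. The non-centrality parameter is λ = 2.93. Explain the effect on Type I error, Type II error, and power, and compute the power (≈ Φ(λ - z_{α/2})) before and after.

Decreasing α from 0.1 to 0.05:
• Type I error rate decreases (α is the Type I rate by definition).
• Critical value moves from z_{α/2} = 1.645 to 1.96, so power = Φ(λ - z_{α/2}) goes from Φ(2.93 - 1.645) = 0.901 to Φ(2.93 - 1.96) = 0.834.
• Type II error rate β = 1 - power therefore increases (0.099 → 0.166).
Appropriate when false positives are costly — here, shutting down a compliant factory unnecessarily.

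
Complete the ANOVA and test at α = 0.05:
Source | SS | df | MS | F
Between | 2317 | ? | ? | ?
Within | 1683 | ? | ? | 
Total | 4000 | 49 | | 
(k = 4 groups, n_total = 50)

df_between = 3, df_within = 46. MS_between = 772.33, MS_within = 36.59. F = 21.11, F_crit ≈ 2.807. Reject H₀.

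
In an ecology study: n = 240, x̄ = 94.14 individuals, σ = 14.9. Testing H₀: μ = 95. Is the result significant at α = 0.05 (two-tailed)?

z = (94.14 - 95)/(14.9/√240) = -0.894. Since |z| ≤ 1.96, not significant at α = 0.05.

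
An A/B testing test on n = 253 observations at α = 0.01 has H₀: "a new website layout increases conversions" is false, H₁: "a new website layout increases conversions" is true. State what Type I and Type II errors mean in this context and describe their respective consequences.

Type I (false positive): concluding that a new website layout increases conversions when it is not — rolling out a layout that doesn't actually help — wasted engineering effort. Type II (false negative): failing to conclude that a new website layout increases conversions when it is — discarding a layout that would have improved conversions — lost revenue. Which is costlier depends on domain priorities and is a judgement call rather than a statistical fact.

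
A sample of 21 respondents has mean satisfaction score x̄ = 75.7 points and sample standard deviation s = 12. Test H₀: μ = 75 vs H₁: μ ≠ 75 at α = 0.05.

t = (x̄ - μ₀)/(s/√n) = (75.7 - 75)/(12/√21) = 0.267. df = 20, critical t = ±2.086. Fail to reject H₀.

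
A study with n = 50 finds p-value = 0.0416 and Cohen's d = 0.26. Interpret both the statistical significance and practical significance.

Statistically significant (p = 0.0416 < 0.05). Cohen's d = 0.26 indicates a small effect size. Both statistical and practical significance should be considered.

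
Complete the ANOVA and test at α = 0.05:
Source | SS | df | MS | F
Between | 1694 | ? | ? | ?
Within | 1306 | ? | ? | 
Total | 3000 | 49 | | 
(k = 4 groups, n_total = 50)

df_between = 3, df_within = 46. MS_between = 564.67, MS_within = 28.39. F = 19.889, F_crit ≈ 2.807. Reject H₀.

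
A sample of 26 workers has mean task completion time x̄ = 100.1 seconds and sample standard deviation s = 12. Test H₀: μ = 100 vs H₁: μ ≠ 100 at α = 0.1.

t = (x̄ - μ₀)/(s/√n) = (100.1 - 100)/(12/√26) = 0.042. df = 25, critical t = ±1.708. Fail to reject H₀.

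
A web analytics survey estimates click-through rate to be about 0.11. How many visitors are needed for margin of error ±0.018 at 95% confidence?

n = z²p(1-p)/E² = 1.96²×0.11×0.89/0.018² = 1160.8 → n = 1161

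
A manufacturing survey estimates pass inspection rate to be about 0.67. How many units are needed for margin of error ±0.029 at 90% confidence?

n = z²p(1-p)/E² = 1.645²×0.67×0.33/0.029² = 711.4 → n = 712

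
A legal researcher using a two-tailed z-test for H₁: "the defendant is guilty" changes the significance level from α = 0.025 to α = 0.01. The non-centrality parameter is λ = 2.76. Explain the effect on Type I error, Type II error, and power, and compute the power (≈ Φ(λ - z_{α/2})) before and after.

Decreasing α from 0.025 to 0.01:
• Type I error rate decreases (α is the Type I rate by definition).
• Critical value moves from z_{α/2} = 2.241 to 2.576, so power = Φ(λ - z_{α/2}) goes from Φ(2.76 - 2.241) = 0.698 to Φ(2.76 - 2.576) = 0.573.
• Type II error rate β = 1 - power therefore increases (0.302 → 0.427).
Appropriate when false positives are costly — here, convicting an innocent person.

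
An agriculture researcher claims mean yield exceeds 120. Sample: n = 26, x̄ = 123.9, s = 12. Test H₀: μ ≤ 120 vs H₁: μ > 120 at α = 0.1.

t = (123.9 - 120)/(12/√26) = 1.657, df = 25. Critical t = 1.316. Reject H₀.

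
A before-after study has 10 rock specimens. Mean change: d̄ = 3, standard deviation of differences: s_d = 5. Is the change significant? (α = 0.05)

t = d̄/(s_d/√n) = 3/(5/√10) = 1.897. df = 9, critical t = ±2.262. Fail to reject H₀.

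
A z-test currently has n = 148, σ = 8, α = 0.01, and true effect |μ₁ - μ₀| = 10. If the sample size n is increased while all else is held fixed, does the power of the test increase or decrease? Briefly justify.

Power increases: a larger n shrinks the standard error σ/√n, moving the sampling distribution under H₁ further from the critical value.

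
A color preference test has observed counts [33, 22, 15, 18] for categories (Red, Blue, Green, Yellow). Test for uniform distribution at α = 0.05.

Expected = 22 each. χ² = Σ(O-E)²/E = 8.455. df = 3, critical value = 7.815. Reject H₀.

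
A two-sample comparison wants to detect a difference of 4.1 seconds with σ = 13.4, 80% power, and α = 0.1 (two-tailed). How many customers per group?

n per group = 2(z_α/2 + z_β)²σ²/d² = 2×(1.645 + 0.84)²×13.4²/4.1² = 131.9 → n = 132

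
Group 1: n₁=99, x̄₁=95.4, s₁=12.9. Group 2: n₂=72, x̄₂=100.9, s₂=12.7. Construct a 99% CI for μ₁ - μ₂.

Difference = -5.5. SE = √(12.9²/99 + 12.7²/72) = 1.98. CI = (-10.6, -0.4)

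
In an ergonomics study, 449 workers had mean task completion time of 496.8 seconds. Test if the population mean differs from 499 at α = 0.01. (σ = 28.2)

z = (x̄ - μ₀)/(σ/√n) = (496.8 - 499)/(28.2/√449) = -1.653. Critical value: ±2.576. Since |-1.653| ≤ 2.576, Fail to reject H₀.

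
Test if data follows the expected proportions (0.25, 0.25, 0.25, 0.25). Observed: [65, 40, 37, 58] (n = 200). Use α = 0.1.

Expected: [50.0, 50.0, 50.0, 50.0]. χ² = 11.16. df = 3, critical = 6.251. Reject H₀.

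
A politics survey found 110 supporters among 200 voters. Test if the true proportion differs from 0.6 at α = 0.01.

p̂ = 0.55, p₀ = 0.6. z = (p̂ - p₀)/√(p₀(1-p₀)/n) = -1.443. Critical: ±2.576. Fail to reject H₀.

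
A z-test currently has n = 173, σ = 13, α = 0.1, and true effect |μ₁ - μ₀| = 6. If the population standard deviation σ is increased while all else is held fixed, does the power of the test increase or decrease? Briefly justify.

Power decreases: a larger σ inflates the standard error σ/√n, pulling the sampling distribution under H₁ back toward the critical value.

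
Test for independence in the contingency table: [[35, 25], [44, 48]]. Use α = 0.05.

χ² = 1.606. df = 1, critical = 3.841. Fail to reject H₀. No evidence of dependence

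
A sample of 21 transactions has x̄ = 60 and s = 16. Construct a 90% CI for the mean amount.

CI = x̄ ± t*(s/√n) = 60 ± 1.725(16/√21) = (53.98, 66.02)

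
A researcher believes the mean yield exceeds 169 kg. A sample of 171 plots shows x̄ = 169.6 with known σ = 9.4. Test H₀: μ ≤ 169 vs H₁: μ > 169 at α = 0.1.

z = 0.835. Critical value: 1.28. Fail to reject H₀.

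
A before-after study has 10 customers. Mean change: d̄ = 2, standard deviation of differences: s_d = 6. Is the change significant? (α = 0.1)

t = d̄/(s_d/√n) = 2/(6/√10) = 1.054. df = 9, critical t = ±1.833. Fail to reject H₀.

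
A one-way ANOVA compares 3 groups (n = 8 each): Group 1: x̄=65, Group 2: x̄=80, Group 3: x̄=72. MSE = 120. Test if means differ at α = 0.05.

Grand mean = 72.33. SS_between = 901.33, MS_between = 450.67. F = 3.756, F_crit ≈ 3.467. Reject H₀.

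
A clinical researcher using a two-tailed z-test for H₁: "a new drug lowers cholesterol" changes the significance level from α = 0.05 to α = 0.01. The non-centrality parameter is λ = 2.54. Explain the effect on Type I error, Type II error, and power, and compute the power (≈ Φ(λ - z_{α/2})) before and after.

Decreasing α from 0.05 to 0.01:
• Type I error rate decreases (α is the Type I rate by definition).
• Critical value moves from z_{α/2} = 1.96 to 2.576, so power = Φ(λ - z_{α/2}) goes from Φ(2.54 - 1.96) = 0.719 to Φ(2.54 - 2.576) = 0.486.
• Type II error rate β = 1 - power therefore increases (0.281 → 0.514).
Appropriate when false positives are costly — here, approving an ineffective drug — patients take a useless medication and may skip effective alternatives.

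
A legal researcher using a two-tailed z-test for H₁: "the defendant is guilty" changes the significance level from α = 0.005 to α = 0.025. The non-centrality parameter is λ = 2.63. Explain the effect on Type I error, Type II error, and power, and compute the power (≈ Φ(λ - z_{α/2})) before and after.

Increasing α from 0.005 to 0.025:
• Type I error rate increases (α is the Type I rate by definition).
• Critical value moves from z_{α/2} = 2.807 to 2.241, so power = Φ(λ - z_{α/2}) goes from Φ(2.63 - 2.807) = 0.43 to Φ(2.63 - 2.241) = 0.651.
• Type II error rate β = 1 - power therefore decreases (0.57 → 0.349).
Appropriate when false negatives are costly — here, acquitting a guilty person.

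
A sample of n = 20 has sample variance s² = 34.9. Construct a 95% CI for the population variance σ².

df = 19. χ²_{0.025} = 32.852, χ²_{0.975} = 8.907. CI for σ² = ((n-1)s²/χ²_{α/2}, (n-1)s²/χ²_{1-α/2}) = (19·34.9/32.852, 19·34.9/8.907) = (20.18, 74.45)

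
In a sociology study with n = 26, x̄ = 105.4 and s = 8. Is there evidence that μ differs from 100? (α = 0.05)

t = (x̄ - μ₀)/(s/√n) = (105.4 - 100)/(8/√26) = 3.442. df = 25, critical t = ±2.06. Reject H₀.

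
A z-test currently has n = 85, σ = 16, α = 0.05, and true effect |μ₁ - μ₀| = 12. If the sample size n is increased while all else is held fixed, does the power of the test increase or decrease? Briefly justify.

Power increases: a larger n shrinks the standard error σ/√n, moving the sampling distribution under H₁ further from the critical value.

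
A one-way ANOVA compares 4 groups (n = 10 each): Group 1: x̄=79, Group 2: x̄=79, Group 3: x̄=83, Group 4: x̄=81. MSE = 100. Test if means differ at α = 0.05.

Grand mean = 80.5. SS_between = 110.0, MS_between = 36.67. F = 0.367, F_crit ≈ 2.866. Fail to reject H₀.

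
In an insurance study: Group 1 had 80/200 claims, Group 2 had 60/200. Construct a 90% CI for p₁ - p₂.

p̂₁ = 0.4, p̂₂ = 0.3. Difference = 0.1. CI = (0.022, 0.178)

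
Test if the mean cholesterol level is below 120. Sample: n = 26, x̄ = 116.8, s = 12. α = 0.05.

t = (116.8 - 120)/(12/√26) = -1.36, df = 25. Critical t = -1.708. Fail to reject H₀.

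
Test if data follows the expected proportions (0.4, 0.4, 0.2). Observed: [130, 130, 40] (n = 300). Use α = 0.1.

Expected: [120.0, 120.0, 60.0]. χ² = 8.333. df = 2, critical = 4.605. Reject H₀.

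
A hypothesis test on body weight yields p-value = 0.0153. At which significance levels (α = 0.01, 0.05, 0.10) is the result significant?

p = 0.0153. Significant at: α = 0.05, 0.1.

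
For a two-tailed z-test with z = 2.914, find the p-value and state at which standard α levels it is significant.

p = 2·P(Z > |2.914|) = 2·(1 - Φ(2.914)) ≈ 0.0036. Significant at α = 0.1; Significant at α = 0.05; Significant at α = 0.01.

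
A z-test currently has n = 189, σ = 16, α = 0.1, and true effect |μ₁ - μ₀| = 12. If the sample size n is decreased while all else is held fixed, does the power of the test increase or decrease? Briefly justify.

Power decreases: a smaller n inflates the standard error σ/√n, pulling the sampling distribution under H₁ back toward the critical value.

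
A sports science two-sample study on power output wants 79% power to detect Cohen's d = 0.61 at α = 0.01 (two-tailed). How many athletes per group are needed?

z_{α/2} = 2.576, z_β = Φ⁻¹(0.79) = 0.806. For medium effect (d = 0.61): n per group = 2(z_{α/2} + z_β)²/d² = 2(2.576 + 0.806)²/0.61² = 61.5 → 62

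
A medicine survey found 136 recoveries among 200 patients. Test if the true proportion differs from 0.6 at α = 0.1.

p̂ = 0.68, p₀ = 0.6. z = (p̂ - p₀)/√(p₀(1-p₀)/n) = 2.309. Critical: ±1.645. Reject H₀.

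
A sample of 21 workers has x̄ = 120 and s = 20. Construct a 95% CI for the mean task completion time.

CI = x̄ ± t*(s/√n) = 120 ± 2.086(20/√21) = (110.9, 129.1)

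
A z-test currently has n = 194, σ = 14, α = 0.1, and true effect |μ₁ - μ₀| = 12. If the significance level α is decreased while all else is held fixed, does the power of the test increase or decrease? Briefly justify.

Power decreases: a smaller α raises the critical value, so less of the H₁ sampling distribution falls in the rejection region.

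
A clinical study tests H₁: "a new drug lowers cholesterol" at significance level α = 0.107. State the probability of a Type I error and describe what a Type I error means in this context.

P(Type I error) = α = 0.107. A Type I error is rejecting H₀ when H₀ is actually true (false positive) — here, concluding that a new drug lowers cholesterol when in fact this is not the case. Consequence: approving an ineffective drug — patients take a useless medication and may skip effective alternatives.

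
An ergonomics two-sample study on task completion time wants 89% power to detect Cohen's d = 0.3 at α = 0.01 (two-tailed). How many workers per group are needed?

z_{α/2} = 2.576, z_β = Φ⁻¹(0.89) = 1.227. For small effect (d = 0.3): n per group = 2(z_{α/2} + z_β)²/d² = 2(2.576 + 1.227)²/0.3² = 321.4 → 322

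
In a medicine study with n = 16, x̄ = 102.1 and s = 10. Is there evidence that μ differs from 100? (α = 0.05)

t = (x̄ - μ₀)/(s/√n) = (102.1 - 100)/(10/√16) = 0.84. df = 15, critical t = ±2.131. Fail to reject H₀.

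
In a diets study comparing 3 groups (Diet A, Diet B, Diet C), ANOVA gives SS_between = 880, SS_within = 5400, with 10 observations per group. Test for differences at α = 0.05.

df_between = 2, df_within = 27. F = MS_between/MS_within = 440.0/200.0 = 2.2. F_crit ≈ 3.354. Fail to reject H₀.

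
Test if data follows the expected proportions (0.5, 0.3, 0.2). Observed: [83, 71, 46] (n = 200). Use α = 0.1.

Expected: [100.0, 60.0, 40.0]. χ² = 5.807. df = 2, critical = 4.605. Reject H₀.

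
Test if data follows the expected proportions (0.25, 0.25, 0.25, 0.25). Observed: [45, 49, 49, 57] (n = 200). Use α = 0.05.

Expected: [50.0, 50.0, 50.0, 50.0]. χ² = 1.52. df = 3, critical = 7.815. Fail to reject H₀.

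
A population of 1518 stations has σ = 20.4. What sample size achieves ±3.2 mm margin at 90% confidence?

Without FPC: n₀ = (1.645×20.4/3.2)² = 109.975. With FPC: n = n₀N/(n₀+N-1) = 102.6 → n = 103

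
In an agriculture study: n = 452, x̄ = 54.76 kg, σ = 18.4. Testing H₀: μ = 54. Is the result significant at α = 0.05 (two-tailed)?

z = (54.76 - 54)/(18.4/√452) = 0.878. Since |z| ≤ 1.96, not significant at α = 0.05.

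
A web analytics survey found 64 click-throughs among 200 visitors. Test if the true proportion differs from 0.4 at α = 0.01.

p̂ = 0.32, p₀ = 0.4. z = (p̂ - p₀)/√(p₀(1-p₀)/n) = -2.309. Critical: ±2.576. Fail to reject H₀.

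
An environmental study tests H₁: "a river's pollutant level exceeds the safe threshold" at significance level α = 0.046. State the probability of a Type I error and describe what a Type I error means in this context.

P(Type I error) = α = 0.046. A Type I error is rejecting H₀ when H₀ is actually true (false positive) — here, concluding that a river's pollutant level exceeds the safe threshold when in fact this is not the case. Consequence: shutting down a compliant factory unnecessarily.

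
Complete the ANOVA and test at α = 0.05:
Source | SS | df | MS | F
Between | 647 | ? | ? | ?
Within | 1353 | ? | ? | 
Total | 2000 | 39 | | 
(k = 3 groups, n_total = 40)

df_between = 2, df_within = 37. MS_between = 323.5, MS_within = 36.57. F = 8.847, F_crit ≈ 3.252. Reject H₀.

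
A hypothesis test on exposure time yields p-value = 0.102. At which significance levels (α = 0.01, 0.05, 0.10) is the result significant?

p = 0.102. Not significant at any of the given levels.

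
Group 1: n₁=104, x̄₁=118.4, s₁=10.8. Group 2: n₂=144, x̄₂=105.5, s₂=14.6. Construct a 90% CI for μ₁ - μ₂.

Difference = 12.9. SE = √(10.8²/104 + 14.6²/144) = 1.613. CI = (10.25, 15.55)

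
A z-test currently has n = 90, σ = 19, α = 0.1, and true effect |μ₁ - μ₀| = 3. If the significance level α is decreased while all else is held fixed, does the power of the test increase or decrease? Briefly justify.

Power decreases: a smaller α raises the critical value, so less of the H₁ sampling distribution falls in the rejection region.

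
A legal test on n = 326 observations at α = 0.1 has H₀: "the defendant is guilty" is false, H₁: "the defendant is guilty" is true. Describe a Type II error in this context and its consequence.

Type II error: failing to reject H₀ when it is false — concluding that the defendant is guilty is not supported when in fact it is. Consequence: acquitting a guilty person.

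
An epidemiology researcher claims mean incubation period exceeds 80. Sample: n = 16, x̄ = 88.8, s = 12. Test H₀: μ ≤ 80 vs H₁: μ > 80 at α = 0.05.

t = (88.8 - 80)/(12/√16) = 2.933, df = 15. Critical t = 1.753. Reject H₀.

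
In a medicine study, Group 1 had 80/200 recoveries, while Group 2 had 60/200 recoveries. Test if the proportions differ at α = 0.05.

p̂₁ = 0.4, p̂₂ = 0.3, pooled p̂ = 0.35. z = 2.097. Critical: ±1.96. Reject H₀.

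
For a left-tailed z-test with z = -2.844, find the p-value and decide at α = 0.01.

p = P(Z < -2.844) = Φ(-2.844) ≈ 0.0022. Since p < 0.01, reject H₀ (significant) at α = 0.01.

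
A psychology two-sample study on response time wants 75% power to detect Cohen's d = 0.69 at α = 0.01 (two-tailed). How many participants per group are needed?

z_{α/2} = 2.576, z_β = Φ⁻¹(0.75) = 0.674. For medium effect (d = 0.69): n per group = 2(z_{α/2} + z_β)²/d² = 2(2.576 + 0.674)²/0.69² = 44.4 → 45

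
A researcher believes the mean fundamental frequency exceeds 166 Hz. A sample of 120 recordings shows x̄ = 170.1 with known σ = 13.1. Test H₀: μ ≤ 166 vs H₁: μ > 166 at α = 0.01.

z = 3.428. Critical value: 2.33. Reject H₀.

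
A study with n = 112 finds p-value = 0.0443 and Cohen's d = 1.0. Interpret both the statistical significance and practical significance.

Statistically significant (p = 0.0443 < 0.05). Cohen's d = 1.0 indicates a large effect size. Both statistical and practical significance should be considered.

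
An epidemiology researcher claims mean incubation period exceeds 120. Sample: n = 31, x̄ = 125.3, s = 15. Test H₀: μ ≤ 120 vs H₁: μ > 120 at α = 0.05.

t = (125.3 - 120)/(15/√31) = 1.967, df = 30. Critical t = 1.697. Reject H₀.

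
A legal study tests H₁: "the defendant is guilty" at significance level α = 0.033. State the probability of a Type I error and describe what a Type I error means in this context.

P(Type I error) = α = 0.033. A Type I error is rejecting H₀ when H₀ is actually true (false positive) — here, concluding that the defendant is guilty when in fact this is not the case. Consequence: convicting an innocent person.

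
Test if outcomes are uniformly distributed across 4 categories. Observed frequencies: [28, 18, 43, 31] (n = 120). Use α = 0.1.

Expected = 30 each. χ² = Σ(O-E)²/E = 10.6. df = 3, critical value = 6.251. Reject H₀.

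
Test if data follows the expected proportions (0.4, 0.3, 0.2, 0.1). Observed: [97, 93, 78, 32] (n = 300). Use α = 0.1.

Expected: [120.0, 90.0, 60.0, 30.0]. χ² = 10.042. df = 3, critical = 6.251. Reject H₀.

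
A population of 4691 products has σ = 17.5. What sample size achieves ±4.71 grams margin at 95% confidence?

Without FPC: n₀ = (1.96×17.5/4.71)² = 53.033. With FPC: n = n₀N/(n₀+N-1) = 52.5 → n = 53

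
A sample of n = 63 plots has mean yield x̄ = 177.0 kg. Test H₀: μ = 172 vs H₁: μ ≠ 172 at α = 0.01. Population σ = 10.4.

z = (x̄ - μ₀)/(σ/√n) = (177.0 - 172)/(10.4/√63) = 3.816. Critical value: ±2.576. Since |3.816| > 2.576, Reject H₀.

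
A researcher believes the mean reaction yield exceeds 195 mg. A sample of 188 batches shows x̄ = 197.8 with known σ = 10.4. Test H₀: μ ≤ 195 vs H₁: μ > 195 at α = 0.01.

z = 3.692. Critical value: 2.33. Reject H₀.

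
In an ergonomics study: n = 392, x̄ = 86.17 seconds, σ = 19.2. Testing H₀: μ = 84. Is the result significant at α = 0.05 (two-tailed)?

z = (86.17 - 84)/(19.2/√392) = 2.238. Since |z| > 1.96, significant at α = 0.05.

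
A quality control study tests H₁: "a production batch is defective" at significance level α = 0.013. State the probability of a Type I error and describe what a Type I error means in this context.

P(Type I error) = α = 0.013. A Type I error is rejecting H₀ when H₀ is actually true (false positive) — here, concluding that a production batch is defective when in fact this is not the case. Consequence: scrapping a good batch — wasted material and cost for no reason.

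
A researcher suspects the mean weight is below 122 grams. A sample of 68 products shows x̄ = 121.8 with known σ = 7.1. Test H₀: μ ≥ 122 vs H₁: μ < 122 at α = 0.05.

z = -0.232. Critical value: -1.645. Fail to reject H₀.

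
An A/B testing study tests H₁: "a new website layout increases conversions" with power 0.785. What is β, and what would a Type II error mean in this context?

β = 1 - power = 1 - 0.785 = 0.215. A Type II error is failing to reject H₀ when H₀ is false (false negative) — here, failing to conclude that a new website layout increases conversions when in fact it is true. Consequence: discarding a layout that would have improved conversions — lost revenue.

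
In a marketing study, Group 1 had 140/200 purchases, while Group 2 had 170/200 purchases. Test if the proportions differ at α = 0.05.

p̂₁ = 0.7, p̂₂ = 0.85, pooled p̂ = 0.775. z = -3.592. Critical: ±1.96. Reject H₀.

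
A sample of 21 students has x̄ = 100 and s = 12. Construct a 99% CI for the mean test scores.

CI = x̄ ± t*(s/√n) = 100 ± 2.845(12/√21) = (92.55, 107.45)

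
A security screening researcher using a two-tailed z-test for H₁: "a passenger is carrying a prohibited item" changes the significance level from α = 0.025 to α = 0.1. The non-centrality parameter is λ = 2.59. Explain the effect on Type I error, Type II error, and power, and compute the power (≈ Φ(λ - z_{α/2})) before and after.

Increasing α from 0.025 to 0.1:
• Type I error rate increases (α is the Type I rate by definition).
• Critical value moves from z_{α/2} = 2.241 to 1.645, so power = Φ(λ - z_{α/2}) goes from Φ(2.59 - 2.241) = 0.636 to Φ(2.59 - 1.645) = 0.828.
• Type II error rate β = 1 - power therefore decreases (0.364 → 0.172).
Appropriate when false negatives are costly — here, letting a prohibited item through — security breach.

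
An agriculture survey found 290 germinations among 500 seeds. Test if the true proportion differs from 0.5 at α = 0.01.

p̂ = 0.58, p₀ = 0.5. z = (p̂ - p₀)/√(p₀(1-p₀)/n) = 3.578. Critical: ±2.576. Reject H₀.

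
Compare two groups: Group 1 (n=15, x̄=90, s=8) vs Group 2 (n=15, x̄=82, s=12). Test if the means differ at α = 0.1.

Pooled sp = 10.2. t = 2.148, df = 28. Critical t = ±1.701. Reject H₀.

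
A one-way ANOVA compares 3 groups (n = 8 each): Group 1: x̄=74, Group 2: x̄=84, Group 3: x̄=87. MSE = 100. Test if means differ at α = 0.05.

Grand mean = 81.67. SS_between = 741.33, MS_between = 370.67. F = 3.707, F_crit ≈ 3.467. Reject H₀.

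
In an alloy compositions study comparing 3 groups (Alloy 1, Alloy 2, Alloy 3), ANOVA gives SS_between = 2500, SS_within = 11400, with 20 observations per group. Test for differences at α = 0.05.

df_between = 2, df_within = 57. F = MS_between/MS_within = 1250.0/200.0 = 6.25. F_crit ≈ 3.159. Reject H₀. At least one mean differs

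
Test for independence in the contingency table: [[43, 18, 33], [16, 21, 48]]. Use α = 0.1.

χ² = 14.95. df = 2, critical = 4.605. Reject H₀. Variables are dependent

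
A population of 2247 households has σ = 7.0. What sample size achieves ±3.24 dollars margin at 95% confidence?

Without FPC: n₀ = (1.96×7.0/3.24)² = 17.932. With FPC: n = n₀N/(n₀+N-1) = 17.8 → n = 18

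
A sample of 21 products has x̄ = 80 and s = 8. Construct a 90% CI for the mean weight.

CI = x̄ ± t*(s/√n) = 80 ± 1.725(8/√21) = (76.99, 83.01)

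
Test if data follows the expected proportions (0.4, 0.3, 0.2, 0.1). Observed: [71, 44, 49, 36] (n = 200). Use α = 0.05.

Expected: [80.0, 60.0, 40.0, 20.0]. χ² = 20.104. df = 3, critical = 7.815. Reject H₀.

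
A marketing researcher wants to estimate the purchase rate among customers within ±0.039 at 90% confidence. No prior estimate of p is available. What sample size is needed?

Conservative approach: use p = 0.5 (maximizes p(1-p) = 0.25). n = z²(0.25)/E² = 1.645²×0.25/0.039² = 444.8 → n = 445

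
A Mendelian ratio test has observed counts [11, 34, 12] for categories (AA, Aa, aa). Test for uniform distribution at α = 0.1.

Expected = 19 each. χ² = Σ(O-E)²/E = 17.789. df = 2, critical value = 4.605. Reject H₀.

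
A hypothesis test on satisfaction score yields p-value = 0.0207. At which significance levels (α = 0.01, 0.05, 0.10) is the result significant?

p = 0.0207. Significant at: α = 0.05, 0.1.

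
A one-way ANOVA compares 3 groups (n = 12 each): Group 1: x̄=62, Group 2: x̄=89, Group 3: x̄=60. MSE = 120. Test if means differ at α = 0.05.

Grand mean = 70.33. SS_between = 6296.0, MS_between = 3148.0. F = 26.233, F_crit ≈ 3.285. Reject H₀.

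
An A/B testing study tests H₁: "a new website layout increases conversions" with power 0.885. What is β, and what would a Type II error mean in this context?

β = 1 - power = 1 - 0.885 = 0.115. A Type II error is failing to reject H₀ when H₀ is false (false negative) — here, failing to conclude that a new website layout increases conversions when in fact it is true. Consequence: discarding a layout that would have improved conversions — lost revenue.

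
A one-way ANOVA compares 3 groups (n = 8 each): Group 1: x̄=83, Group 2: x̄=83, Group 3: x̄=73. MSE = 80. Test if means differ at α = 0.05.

Grand mean = 79.67. SS_between = 533.33, MS_between = 266.67. F = 3.333, F_crit ≈ 3.467. Fail to reject H₀.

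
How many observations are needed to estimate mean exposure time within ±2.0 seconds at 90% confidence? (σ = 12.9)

n = (z*σ/E)² = (1.645×12.9/2.0)² = 112.6 → n = 113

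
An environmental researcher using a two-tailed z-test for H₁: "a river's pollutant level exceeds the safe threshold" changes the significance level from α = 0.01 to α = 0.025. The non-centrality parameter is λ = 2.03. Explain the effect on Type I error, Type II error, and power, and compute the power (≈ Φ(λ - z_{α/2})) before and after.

Increasing α from 0.01 to 0.025:
• Type I error rate increases (α is the Type I rate by definition).
• Critical value moves from z_{α/2} = 2.576 to 2.241, so power = Φ(λ - z_{α/2}) goes from Φ(2.03 - 2.576) = 0.293 to Φ(2.03 - 2.241) = 0.416.
• Type II error rate β = 1 - power therefore decreases (0.707 → 0.584).
Appropriate when false negatives are costly — here, allowing unsafe pollution to continue.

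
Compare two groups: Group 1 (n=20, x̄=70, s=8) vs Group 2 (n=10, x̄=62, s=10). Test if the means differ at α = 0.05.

Pooled sp = 8.69. t = 2.376, df = 28. Critical t = ±2.048. Reject H₀.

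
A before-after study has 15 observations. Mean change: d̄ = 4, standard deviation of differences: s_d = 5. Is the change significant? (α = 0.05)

t = d̄/(s_d/√n) = 4/(5/√15) = 3.098. df = 14, critical t = ±2.145. Reject H₀.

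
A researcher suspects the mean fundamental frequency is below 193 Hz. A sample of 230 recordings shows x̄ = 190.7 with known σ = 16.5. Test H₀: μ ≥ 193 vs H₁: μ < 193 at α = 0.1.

z = -2.114. Critical value: -1.28. Reject H₀.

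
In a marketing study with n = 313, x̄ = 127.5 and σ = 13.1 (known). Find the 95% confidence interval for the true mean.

CI = x̄ ± z*(σ/√n) = 127.5 ± 1.96(13.1/√313) = 127.5 ± 1.45 = (126.05, 128.95)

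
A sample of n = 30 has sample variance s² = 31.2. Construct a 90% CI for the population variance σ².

df = 29. χ²_{0.05} = 42.557, χ²_{0.95} = 17.708. CI for σ² = ((n-1)s²/χ²_{α/2}, (n-1)s²/χ²_{1-α/2}) = (29·31.2/42.557, 29·31.2/17.708) = (21.26, 51.1)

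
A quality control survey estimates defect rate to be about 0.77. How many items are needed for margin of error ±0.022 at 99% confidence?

n = z²p(1-p)/E² = 2.576²×0.77×0.23/0.022² = 2428.1 → n = 2429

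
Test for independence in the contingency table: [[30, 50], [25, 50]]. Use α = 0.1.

χ² = 0.294. df = 1, critical = 2.706. Fail to reject H₀. No evidence of dependence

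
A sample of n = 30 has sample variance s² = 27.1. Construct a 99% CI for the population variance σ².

df = 29. χ²_{0.005} = 52.336, χ²_{0.995} = 13.121. CI for σ² = ((n-1)s²/χ²_{α/2}, (n-1)s²/χ²_{1-α/2}) = (29·27.1/52.336, 29·27.1/13.121) = (15.02, 59.9)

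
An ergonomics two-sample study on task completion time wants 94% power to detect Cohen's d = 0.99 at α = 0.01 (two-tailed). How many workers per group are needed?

z_{α/2} = 2.576, z_β = Φ⁻¹(0.94) = 1.555. For large effect (d = 0.99): n per group = 2(z_{α/2} + z_β)²/d² = 2(2.576 + 1.555)²/0.99² = 34.8 → 35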